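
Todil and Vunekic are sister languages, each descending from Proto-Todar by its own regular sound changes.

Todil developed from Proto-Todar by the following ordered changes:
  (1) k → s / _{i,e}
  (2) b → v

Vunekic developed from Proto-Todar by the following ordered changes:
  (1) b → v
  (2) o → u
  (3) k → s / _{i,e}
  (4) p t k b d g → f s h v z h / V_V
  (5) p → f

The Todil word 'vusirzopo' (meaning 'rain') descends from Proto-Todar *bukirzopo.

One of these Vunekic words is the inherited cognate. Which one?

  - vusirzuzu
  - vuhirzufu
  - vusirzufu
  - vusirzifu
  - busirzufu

Vunekic: *bukirzopo > vukirzopo > vukirzupu > vusirzupu > vusirzufu  (by unconditioned shift, vowel merger, palatalisation, intervocalic lenition)

vusirzufu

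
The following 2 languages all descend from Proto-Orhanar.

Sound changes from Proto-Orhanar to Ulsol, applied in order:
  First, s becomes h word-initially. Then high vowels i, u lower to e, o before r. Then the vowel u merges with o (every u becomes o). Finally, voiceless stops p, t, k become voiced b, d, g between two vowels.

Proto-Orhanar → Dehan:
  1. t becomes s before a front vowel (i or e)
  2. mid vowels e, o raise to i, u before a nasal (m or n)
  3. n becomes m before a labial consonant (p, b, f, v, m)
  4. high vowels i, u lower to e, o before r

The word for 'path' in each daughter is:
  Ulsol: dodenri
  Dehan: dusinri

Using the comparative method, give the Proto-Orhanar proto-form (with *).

Position 4: Ulsol has e, Dehan has i. Taking the neighbouring segments as reconstructed: Ulsol e can only go back to *e; Dehan i could go back to *e or *i — the one source consistent with every daughter is *e.
Position 3: Ulsol has d, Dehan has s. Taking the neighbouring segments as reconstructed: Ulsol d could go back to *t or *d; Dehan s could go back to *t or *s — the one source consistent with every daughter is *t.
Position 2: Ulsol has o, Dehan has u. Taking the neighbouring segments as reconstructed: Ulsol o could go back to *o or *u; Dehan u can only go back to *u — the one source consistent with every daughter is *u.
Continuing position by position gives *dutenri; check it forward:
Ulsol: *dutenri > dotenri > dodenri  (by vowel merger, intervocalic voicing)
Dehan: *dutenri > dusenri > dusinri  (by palatalisation, pre-nasal raising)
No other proto-form is consistent with every reflex, so the reconstruction is *dutenri.

*dutenri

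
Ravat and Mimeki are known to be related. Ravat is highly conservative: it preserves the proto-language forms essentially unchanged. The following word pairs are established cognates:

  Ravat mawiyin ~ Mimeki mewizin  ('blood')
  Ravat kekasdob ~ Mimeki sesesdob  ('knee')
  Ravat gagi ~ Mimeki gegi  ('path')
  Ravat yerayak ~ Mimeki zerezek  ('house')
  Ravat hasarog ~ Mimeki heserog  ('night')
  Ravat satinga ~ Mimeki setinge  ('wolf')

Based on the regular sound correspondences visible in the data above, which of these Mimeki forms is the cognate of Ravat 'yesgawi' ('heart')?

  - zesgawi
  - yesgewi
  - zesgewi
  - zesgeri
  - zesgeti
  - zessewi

yerayak ~ zerezek — Ravat y corresponds to Mimeki z word-initially before a front vowel.
mawiyin ~ mewizin, kekasdob ~ sesesdob — Ravat a corresponds to Mimeki e after a consonant, before a consonant other than r, m, n, p, b, f, v.
Applying these to Ravat 'yesgawi':
  yesgawi → zesgawi   (y→z word-initially before a front vowel)
  zesgawi → zesgewi   (a→e after a consonant, before a consonant other than r, m, n, p, b, f, v)
So the Mimeki cognate is 'zesgewi'.

zesgewi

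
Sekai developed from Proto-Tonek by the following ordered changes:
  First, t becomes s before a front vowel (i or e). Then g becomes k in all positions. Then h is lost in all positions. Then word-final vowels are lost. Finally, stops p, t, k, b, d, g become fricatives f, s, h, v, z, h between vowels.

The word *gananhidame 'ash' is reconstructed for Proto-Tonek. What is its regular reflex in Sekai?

Sekai: *gananhidame
  gananhidame (rule 1 does not apply)
  gananhidame → kananhidame   [unconditioned shift]
  kananhidame → kananidame   [h-loss]
  kananidame → kananidam   [apocope]
  kananidam → kananizam   [intervocalic lenition]
  giving Sekai kananizam.

kananizam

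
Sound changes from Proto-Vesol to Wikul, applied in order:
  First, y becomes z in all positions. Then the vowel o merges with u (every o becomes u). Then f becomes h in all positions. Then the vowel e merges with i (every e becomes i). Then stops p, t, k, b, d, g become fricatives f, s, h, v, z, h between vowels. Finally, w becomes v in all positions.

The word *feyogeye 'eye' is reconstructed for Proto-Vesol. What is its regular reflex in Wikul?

Wikul: start from *feyogeye.
  rule 1 (unconditioned shift): feyogeye → fezogeze
  rule 2 (vowel merger): fezogeze → fezugeze
  rule 3 (unconditioned shift): fezugeze → hezugeze
  rule 4 (vowel merger): hezugeze → hizugizi
  rule 5 (intervocalic lenition): hizugizi → hizuhizi
  rule 6: no change — hizuhizi
  ⇒ Wikul hizuhizi

hizuhizi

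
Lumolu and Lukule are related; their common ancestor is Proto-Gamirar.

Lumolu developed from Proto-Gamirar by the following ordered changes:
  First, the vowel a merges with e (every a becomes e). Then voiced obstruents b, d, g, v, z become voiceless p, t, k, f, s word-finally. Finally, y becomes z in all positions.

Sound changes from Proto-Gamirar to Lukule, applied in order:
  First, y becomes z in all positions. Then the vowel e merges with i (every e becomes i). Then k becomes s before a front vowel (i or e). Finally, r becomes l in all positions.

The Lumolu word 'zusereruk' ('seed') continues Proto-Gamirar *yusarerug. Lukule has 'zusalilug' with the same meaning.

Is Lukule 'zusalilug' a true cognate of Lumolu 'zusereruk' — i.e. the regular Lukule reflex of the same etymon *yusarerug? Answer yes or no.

yes

Derive the expected Lukule reflex of *yusarerug:
Lukule: *yusarerug > zusarerug > zusarirug > zusalilug  (by unconditioned shift, vowel merger, unconditioned shift)
Lukule 'zusalilug' matches the regular reflex exactly, so the pair is cognate.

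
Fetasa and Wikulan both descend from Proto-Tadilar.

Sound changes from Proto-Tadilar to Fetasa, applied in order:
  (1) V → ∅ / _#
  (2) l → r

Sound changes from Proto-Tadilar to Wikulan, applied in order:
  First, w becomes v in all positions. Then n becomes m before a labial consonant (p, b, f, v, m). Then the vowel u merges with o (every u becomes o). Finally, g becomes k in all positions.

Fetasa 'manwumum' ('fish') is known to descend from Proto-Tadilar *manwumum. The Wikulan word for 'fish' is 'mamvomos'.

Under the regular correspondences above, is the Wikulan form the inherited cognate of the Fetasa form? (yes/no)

Derive the expected Wikulan reflex of *manwumum:
Wikulan: *manwumum
  manwumum → manvumum   [unconditioned shift]
  manvumum → mamvumum   [nasal place assimilation]
  mamvumum → mamvomom   [vowel merger]
  mamvomom (rule 4 does not apply)
  giving Wikulan mamvomom.
The regular Wikulan reflex would be 'mamvomom', but the attested form is 'mamvomos'. The correspondence is irregular, so they are not cognates (the Wikulan form has a different source).

no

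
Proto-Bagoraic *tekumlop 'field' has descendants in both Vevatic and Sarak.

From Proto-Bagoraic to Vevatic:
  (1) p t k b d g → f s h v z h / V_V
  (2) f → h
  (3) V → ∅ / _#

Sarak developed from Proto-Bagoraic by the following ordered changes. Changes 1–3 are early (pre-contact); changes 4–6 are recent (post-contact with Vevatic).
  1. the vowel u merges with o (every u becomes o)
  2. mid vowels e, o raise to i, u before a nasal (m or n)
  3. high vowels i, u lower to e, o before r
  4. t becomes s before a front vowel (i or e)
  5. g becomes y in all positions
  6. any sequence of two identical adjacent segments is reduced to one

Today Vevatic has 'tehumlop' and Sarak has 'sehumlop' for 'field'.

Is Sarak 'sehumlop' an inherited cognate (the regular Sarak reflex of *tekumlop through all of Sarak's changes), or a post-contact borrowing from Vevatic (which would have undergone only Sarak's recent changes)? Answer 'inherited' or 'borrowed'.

If inherited, *tekumlop would pass through all of Sarak's changes:
Sarak: *tekumlop
  tekumlop → tekomlop   [vowel merger]
  tekomlop → tekumlop   [pre-nasal raising]
  tekumlop (rule 3 does not apply)
  tekumlop → sekumlop   [palatalisation]
  sekumlop (rule 5 does not apply)
  sekumlop (rule 6 does not apply)
  giving Sarak sekumlop.
If borrowed from Vevatic 'tehumlop' after the early changes, it would undergo only the recent ones:
  rule 4 (palatalisation): tehumlop → sehumlop
  rule 5 (unconditioned shift): no change (sehumlop)
  rule 6 (degemination): no change (sehumlop)
  ⇒ as a loan: sehumlop
Sarak 'sehumlop' matches the loan outcome 'sehumlop', not the inherited 'sekumlop' — it skipped the early Sarak changes, so it was borrowed from Vevatic.

borrowed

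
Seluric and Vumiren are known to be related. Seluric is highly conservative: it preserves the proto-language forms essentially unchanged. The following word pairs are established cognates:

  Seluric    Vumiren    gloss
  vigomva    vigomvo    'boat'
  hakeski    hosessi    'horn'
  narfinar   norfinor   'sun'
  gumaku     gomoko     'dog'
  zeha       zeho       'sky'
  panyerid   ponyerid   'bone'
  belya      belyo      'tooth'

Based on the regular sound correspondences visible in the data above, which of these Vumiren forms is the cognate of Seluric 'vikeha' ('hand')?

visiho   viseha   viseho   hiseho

viseho

hakeski ~ hosessi — Seluric k corresponds to Vumiren s between vowels (before a front vowel).
vigomva ~ vigomvo, zeha ~ zeho — Seluric a corresponds to Vumiren o word-finally.
Applying these to Seluric 'vikeha':
  vikeha → viseha   (k→s between vowels (before a front vowel))
  viseha → viseho   (a→o word-finally)
So the Vumiren cognate is 'viseho'.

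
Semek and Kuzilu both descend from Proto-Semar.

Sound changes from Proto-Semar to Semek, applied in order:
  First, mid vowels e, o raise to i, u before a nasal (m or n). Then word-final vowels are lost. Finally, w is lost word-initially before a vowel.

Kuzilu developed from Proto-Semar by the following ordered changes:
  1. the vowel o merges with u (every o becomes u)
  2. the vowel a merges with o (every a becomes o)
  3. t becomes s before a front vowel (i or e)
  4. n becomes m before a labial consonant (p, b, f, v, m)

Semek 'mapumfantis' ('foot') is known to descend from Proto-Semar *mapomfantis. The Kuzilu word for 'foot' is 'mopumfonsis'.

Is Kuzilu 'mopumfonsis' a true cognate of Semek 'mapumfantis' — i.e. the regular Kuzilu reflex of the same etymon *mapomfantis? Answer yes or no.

Derive the expected Kuzilu reflex of *mapomfantis:
Kuzilu: start from *mapomfantis.
  rule 1 (vowel merger): mapomfantis → mapumfantis
  rule 2 (vowel merger): mapumfantis → mopumfontis
  rule 3 (palatalisation): mopumfontis → mopumfonsis
  rule 4: no change — mopumfonsis
  ⇒ Kuzilu mopumfonsis
Kuzilu 'mopumfonsis' matches the regular reflex exactly, so the pair is cognate.

yes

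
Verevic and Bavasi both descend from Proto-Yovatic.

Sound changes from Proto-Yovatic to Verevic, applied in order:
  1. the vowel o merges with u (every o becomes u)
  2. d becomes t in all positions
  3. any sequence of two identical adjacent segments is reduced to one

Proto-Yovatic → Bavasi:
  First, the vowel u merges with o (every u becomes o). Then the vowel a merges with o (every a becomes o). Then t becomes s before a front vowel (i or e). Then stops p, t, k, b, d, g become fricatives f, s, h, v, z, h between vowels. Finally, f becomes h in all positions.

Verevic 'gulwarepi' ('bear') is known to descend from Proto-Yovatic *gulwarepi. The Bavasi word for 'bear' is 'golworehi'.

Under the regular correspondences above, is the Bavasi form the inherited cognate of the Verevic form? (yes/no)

Derive the expected Bavasi reflex of *gulwarepi:
Bavasi: *gulwarepi > golwarepi > golworepi > golworefi > golworehi  (by vowel merger, vowel merger, intervocalic lenition, unconditioned shift)
Bavasi 'golworehi' matches the regular reflex exactly, so the pair is cognate.

yes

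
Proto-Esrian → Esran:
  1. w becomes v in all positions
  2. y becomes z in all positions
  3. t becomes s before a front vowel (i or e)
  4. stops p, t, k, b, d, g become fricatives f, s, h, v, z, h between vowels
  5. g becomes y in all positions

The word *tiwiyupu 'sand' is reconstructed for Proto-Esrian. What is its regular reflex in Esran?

sivizufu

Esran: start from *tiwiyupu.
  rule 1 (unconditioned shift): tiwiyupu → tiviyupu
  rule 2 (unconditioned shift): tiviyupu → tivizupu
  rule 3 (palatalisation): tivizupu → sivizupu
  rule 4 (intervocalic lenition): sivizupu → sivizufu
  rule 5: no change — sivizufu
  ⇒ Esran sivizufu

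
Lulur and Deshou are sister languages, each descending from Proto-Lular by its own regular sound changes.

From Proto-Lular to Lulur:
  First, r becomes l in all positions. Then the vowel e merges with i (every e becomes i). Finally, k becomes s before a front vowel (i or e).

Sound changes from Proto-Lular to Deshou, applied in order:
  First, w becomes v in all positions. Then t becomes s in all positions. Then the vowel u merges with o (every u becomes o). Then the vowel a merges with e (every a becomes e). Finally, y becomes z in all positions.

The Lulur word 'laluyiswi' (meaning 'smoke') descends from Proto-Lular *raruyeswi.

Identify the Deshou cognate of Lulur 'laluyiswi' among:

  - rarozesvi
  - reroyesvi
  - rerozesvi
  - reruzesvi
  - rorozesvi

Deshou: *raruyeswi > raruyesvi > raroyesvi > reroyesvi > rerozesvi  (by unconditioned shift, vowel merger, vowel merger, unconditioned shift)
Only 'rerozesvi' matches the regular Deshou development of *raruyeswi.

rerozesvi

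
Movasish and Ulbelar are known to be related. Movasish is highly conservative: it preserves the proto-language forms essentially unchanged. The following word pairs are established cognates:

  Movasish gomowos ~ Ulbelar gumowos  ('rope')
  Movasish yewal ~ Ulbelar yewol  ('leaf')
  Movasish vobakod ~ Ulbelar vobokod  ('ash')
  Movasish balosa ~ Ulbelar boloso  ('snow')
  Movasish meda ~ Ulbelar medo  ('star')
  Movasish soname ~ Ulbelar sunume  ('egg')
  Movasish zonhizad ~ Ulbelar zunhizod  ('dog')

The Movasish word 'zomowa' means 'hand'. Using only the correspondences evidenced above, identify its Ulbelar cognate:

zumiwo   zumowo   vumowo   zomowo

zumowo

gomowos ~ gumowos — Movasish o corresponds to Ulbelar u after a consonant, before a nasal.
balosa ~ boloso, meda ~ medo — Movasish a corresponds to Ulbelar o word-finally.
Applying these to Movasish 'zomowa':
  zomowa → zumowa   (o→u after a consonant, before a nasal)
  zumowa → zumowo   (a→o word-finally)
So the Ulbelar cognate is 'zumowo'.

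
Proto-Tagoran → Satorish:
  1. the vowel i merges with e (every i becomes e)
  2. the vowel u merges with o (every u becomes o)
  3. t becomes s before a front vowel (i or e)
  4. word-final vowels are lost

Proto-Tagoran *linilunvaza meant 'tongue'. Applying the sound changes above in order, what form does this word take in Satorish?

lenelonvaz

Satorish: start from *linilunvaza.
  rule 1 (vowel merger): linilunvaza → lenelunvaza
  rule 2 (vowel merger): lenelunvaza → lenelonvaza
  rule 3: no change — lenelonvaza
  rule 4 (apocope): lenelonvaza → lenelonvaz
  ⇒ Satorish lenelonvaz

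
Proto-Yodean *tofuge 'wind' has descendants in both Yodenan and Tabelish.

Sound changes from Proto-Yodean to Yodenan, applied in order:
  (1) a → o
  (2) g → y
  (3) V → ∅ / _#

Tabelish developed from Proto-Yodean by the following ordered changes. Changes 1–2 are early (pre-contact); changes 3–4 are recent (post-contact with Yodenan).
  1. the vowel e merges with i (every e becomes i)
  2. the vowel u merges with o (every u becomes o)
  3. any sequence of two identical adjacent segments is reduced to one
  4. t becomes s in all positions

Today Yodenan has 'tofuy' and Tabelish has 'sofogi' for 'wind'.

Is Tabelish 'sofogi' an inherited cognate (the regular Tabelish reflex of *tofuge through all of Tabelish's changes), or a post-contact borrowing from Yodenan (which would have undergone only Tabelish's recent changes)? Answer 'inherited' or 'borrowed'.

If inherited, *tofuge would pass through all of Tabelish's changes:
Tabelish: *tofuge
  tofuge → tofugi   [vowel merger]
  tofugi → tofogi   [vowel merger]
  tofogi (rule 3 does not apply)
  tofogi → sofogi   [unconditioned shift]
  giving Tabelish sofogi.
If borrowed from Yodenan 'tofuy' after the early changes, it would undergo only the recent ones:
  rule 3 (degemination): no change (tofuy)
  rule 4 (unconditioned shift): tofuy → sofuy
  ⇒ as a loan: sofuy
Tabelish 'sofogi' matches the inherited outcome exactly, so it is an inherited cognate, not a loan.

inherited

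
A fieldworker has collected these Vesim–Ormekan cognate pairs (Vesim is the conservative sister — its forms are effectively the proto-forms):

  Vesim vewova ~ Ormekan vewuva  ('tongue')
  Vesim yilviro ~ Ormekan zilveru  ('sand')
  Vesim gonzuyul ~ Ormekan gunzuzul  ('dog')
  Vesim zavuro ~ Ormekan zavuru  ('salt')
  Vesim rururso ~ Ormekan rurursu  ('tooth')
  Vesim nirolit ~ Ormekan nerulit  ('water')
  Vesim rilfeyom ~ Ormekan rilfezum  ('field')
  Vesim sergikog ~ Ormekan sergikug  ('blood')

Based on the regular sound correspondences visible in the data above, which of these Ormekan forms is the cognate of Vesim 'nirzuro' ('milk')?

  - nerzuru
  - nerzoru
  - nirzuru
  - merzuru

yilviro ~ zilveru, nirolit ~ nerulit — Vesim i corresponds to Ormekan e after a consonant, before r.
yilviro ~ zilveru, zavuro ~ zavuru — Vesim o corresponds to Ormekan u word-finally.
Applying these to Vesim 'nirzuro':
  nirzuro → nerzuro   (i→e after a consonant, before r)
  nerzuro → nerzuru   (o→u word-finally)
So the Ormekan cognate is 'nerzuru'.

nerzuru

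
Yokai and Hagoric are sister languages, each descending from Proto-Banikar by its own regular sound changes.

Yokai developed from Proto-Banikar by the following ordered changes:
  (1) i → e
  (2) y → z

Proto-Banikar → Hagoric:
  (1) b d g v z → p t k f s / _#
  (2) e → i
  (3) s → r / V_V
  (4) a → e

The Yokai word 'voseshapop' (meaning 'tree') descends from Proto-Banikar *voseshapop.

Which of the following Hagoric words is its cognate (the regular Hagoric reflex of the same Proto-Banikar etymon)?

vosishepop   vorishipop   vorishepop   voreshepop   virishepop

vorishepop

Hagoric: *voseshapop > vosishapop > vorishapop > vorishepop  (by vowel merger, rhotacism, vowel merger)
The other candidates each miss or misapply at least one Hagoric change.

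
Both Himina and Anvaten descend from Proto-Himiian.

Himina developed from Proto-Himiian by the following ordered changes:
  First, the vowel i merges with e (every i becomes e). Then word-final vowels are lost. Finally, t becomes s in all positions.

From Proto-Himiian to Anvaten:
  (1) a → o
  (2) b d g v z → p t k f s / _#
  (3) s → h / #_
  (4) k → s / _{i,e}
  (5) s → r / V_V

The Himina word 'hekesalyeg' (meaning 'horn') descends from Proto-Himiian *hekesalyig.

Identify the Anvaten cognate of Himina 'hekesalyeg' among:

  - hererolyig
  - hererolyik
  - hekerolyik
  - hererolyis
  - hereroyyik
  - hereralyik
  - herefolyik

hererolyik

Anvaten: *hekesalyig > hekesolyig > hekesolyik > hesesolyik > hererolyik  (by vowel merger, final devoicing, palatalisation, rhotacism)
Among the options, 'hererolyik' alone shows every Anvaten change applied in order.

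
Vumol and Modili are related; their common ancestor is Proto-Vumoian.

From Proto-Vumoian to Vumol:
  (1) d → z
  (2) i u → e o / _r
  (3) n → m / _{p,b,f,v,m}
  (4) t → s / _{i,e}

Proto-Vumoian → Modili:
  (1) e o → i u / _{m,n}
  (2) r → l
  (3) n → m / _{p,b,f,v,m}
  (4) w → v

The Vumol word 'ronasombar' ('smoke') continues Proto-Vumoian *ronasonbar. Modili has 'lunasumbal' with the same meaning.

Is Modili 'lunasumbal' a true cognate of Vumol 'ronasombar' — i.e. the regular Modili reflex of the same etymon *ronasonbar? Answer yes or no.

yes

Derive the expected Modili reflex of *ronasonbar:
Modili: *ronasonbar > runasunbar > lunasunbal > lunasumbal  (by pre-nasal raising, unconditioned shift, nasal place assimilation)
Modili 'lunasumbal' matches the regular reflex exactly, so the pair is cognate.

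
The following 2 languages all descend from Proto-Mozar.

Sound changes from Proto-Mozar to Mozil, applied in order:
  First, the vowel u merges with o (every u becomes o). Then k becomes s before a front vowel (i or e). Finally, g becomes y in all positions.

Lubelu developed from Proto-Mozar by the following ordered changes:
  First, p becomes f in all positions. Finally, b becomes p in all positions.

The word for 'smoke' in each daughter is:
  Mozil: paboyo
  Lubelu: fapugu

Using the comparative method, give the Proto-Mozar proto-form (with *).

*pabugu

Position 1: Mozil has p, Lubelu has f. Mozil preserves p here (none of its changes turn any other segment into p), so the proto-segment is *p.
Position 4: Mozil has o, Lubelu has u. Lubelu preserves u here (none of its changes turn any other segment into u), so the proto-segment is *u.
Position 6: Mozil has o, Lubelu has u. Lubelu preserves u here (none of its changes turn any other segment into u), so the proto-segment is *u.
This points to *pabugu. Verify forward in each daughter:
Mozil: *pabugu
  pabugu → pabogo   [vowel merger]
  pabogo (rule 2 does not apply)
  pabogo → paboyo   [unconditioned shift]
  giving Mozil paboyo.
Lubelu: *pabugu
  pabugu → fabugu   [unconditioned shift]
  fabugu → fapugu   [unconditioned shift]
  giving Lubelu fapugu.
Only *pabugu yields all of Mozil paboyo, Lubelu fapugu.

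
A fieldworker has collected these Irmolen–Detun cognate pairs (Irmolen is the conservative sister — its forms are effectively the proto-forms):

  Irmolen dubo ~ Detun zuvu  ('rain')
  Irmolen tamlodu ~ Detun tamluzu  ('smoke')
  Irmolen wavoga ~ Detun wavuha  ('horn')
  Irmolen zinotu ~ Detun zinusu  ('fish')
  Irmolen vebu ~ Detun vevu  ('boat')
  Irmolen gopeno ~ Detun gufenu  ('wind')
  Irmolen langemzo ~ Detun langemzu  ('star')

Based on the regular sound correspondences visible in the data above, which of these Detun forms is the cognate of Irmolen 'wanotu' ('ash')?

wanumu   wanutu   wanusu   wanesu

tamlodu ~ tamluzu, wavoga ~ wavuha — Irmolen o corresponds to Detun u after a consonant, before a consonant other than r, m, n, p, b, f, v.
zinotu ~ zinusu — Irmolen t corresponds to Detun s between vowels (before a back vowel).
Applying these to Irmolen 'wanotu':
  wanotu → wanutu   (o→u after a consonant, before a consonant other than r, m, n, p, b, f, v)
  wanutu → wanusu   (t→s between vowels (before a back vowel))
So the Detun cognate is 'wanusu'.

wanusu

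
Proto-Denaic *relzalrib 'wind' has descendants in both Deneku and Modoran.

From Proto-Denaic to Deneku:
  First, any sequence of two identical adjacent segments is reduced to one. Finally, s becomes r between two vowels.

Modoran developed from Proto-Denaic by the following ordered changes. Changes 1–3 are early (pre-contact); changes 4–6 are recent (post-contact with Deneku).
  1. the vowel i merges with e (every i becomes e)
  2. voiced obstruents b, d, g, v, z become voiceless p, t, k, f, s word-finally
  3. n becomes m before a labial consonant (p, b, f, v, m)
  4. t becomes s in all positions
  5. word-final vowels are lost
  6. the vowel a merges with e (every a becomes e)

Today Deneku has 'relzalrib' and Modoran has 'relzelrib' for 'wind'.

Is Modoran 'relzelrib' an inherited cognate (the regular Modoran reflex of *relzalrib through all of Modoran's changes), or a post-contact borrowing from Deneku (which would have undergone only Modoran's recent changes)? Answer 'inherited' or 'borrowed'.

borrowed

If inherited, *relzalrib would pass through all of Modoran's changes:
Modoran: *relzalrib
  relzalrib → relzalreb   [vowel merger]
  relzalreb → relzalrep   [final devoicing]
  relzalrep (rule 3 does not apply)
  relzalrep (rule 4 does not apply)
  relzalrep (rule 5 does not apply)
  relzalrep → relzelrep   [vowel merger]
  giving Modoran relzelrep.
If borrowed from Deneku 'relzalrib' after the early changes, it would undergo only the recent ones:
  rule 4 (unconditioned shift): no change (relzalrib)
  rule 5 (apocope): no change (relzalrib)
  rule 6 (vowel merger): relzalrib → relzelrib
  ⇒ as a loan: relzelrib
Modoran 'relzelrib' matches the loan outcome 'relzelrib', not the inherited 'relzelrep' — it skipped the early Modoran changes, so it was borrowed from Deneku.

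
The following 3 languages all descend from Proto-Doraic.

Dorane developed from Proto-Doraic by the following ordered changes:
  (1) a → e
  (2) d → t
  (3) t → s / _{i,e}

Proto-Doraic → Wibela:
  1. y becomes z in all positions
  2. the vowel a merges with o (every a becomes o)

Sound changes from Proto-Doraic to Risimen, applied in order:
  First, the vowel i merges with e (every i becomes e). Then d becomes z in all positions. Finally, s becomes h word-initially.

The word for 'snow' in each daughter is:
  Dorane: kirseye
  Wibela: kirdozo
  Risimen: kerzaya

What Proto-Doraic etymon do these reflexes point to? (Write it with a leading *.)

Position 5: Dorane has e, Wibela has o, Risimen has a. Risimen preserves a here (none of its changes turn any other segment into a), so the proto-segment is *a.
Position 4: Dorane has s, Wibela has d, Risimen has z. Wibela preserves d here (none of its changes turn any other segment into d), so the proto-segment is *d.
Continuing position by position gives *kirdaya; check it forward:
Dorane: start from *kirdaya.
  rule 1 (vowel merger): kirdaya → kirdeye
  rule 2 (unconditioned shift): kirdeye → kirteye
  rule 3 (palatalisation): kirteye → kirseye
  ⇒ Dorane kirseye
Wibela: start from *kirdaya.
  rule 1 (unconditioned shift): kirdaya → kirdaza
  rule 2 (vowel merger): kirdaza → kirdozo
  ⇒ Wibela kirdozo
Risimen: start from *kirdaya.
  rule 1 (vowel merger): kirdaya → kerdaya
  rule 2 (unconditioned shift): kerdaya → kerzaya
  rule 3: no change — kerzaya
  ⇒ Risimen kerzaya
*kirdaya is the unique common source.

*kirdaya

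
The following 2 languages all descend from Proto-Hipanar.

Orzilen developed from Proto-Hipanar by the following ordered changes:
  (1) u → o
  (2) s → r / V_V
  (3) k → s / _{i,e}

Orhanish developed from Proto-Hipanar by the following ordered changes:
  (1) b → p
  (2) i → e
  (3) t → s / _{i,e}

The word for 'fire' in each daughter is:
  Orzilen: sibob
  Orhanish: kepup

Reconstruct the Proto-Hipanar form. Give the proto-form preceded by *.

Position 4: Orzilen has o, Orhanish has u. Orhanish preserves u here (none of its changes turn any other segment into u), so the proto-segment is *u.
Position 5: Orzilen has b, Orhanish has p. Orzilen preserves b here (none of its changes turn any other segment into b), so the proto-segment is *b.
Continuing position by position gives *kibub; check it forward:
Orzilen: *kibub
  kibub → kibob   [vowel merger]
  kibob (rule 2 does not apply)
  kibob → sibob   [palatalisation]
  giving Orzilen sibob.
Orhanish: start from *kibub.
  rule 1 (unconditioned shift): kibub → kipup
  rule 2 (vowel merger): kipup → kepup
  rule 3: no change — kepup
  ⇒ Orhanish kepup
*kibub is the unique common source.

*kibub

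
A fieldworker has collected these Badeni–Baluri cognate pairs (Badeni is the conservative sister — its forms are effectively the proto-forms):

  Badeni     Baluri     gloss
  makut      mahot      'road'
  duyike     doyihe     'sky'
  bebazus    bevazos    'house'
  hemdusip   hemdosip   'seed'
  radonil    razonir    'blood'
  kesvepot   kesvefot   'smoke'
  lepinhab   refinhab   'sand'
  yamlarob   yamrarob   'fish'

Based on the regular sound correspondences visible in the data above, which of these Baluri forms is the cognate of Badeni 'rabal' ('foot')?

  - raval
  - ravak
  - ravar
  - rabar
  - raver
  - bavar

bebazus ~ bevazos — Badeni b corresponds to Baluri v between vowels (before a back vowel).
radonil ~ razonir — Badeni l corresponds to Baluri r word-finally.
Applying these to Badeni 'rabal':
  rabal → raval   (b→v between vowels (before a back vowel))
  raval → ravar   (l→r word-finally)
So the Baluri cognate is 'ravar'.

ravar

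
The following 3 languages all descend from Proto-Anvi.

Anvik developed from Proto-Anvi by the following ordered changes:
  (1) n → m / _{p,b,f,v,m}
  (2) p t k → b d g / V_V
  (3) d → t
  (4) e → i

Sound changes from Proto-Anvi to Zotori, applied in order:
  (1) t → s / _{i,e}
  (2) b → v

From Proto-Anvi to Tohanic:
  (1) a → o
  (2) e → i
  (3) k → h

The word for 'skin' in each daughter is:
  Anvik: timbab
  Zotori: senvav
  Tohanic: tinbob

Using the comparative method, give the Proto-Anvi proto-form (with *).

*tenbab

Position 4: Anvik has b, Zotori has v, Tohanic has b. Tohanic preserves b here (none of its changes turn any other segment into b), so the proto-segment is *b.
Position 5: Anvik has a, Zotori has a, Tohanic has o. Anvik preserves a here (none of its changes turn any other segment into a), so the proto-segment is *a.
Continuing position by position gives *tenbab; check it forward:
Anvik: *tenbab > tembab > timbab  (by nasal place assimilation, vowel merger)
Zotori: start from *tenbab.
  rule 1 (palatalisation): tenbab → senbab
  rule 2 (unconditioned shift): senbab → senvav
  ⇒ Zotori senvav
Tohanic: *tenbab > tenbob > tinbob  (by vowel merger, vowel merger)
Only *tenbab yields all of Anvik timbab, Zotori senvav, Tohanic tinbob.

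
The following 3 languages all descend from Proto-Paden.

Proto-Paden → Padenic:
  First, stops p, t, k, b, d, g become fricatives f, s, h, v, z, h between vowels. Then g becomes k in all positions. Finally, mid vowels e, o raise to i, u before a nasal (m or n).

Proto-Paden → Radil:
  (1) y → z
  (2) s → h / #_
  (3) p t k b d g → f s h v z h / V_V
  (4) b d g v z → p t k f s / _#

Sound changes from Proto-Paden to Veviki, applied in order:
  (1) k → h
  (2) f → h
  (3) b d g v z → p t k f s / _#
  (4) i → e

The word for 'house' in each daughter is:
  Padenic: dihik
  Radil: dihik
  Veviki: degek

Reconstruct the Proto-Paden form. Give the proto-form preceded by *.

Position 4: Padenic has i, Radil has i, Veviki has e. Radil preserves i here (none of its changes turn any other segment into i), so the proto-segment is *i.
Position 3: Padenic has h, Radil has h, Veviki has g. Veviki preserves g here (none of its changes turn any other segment into g), so the proto-segment is *g.
This points to *digig. Verify forward in each daughter:
Padenic: *digig
  digig → dihig   [intervocalic lenition]
  dihig → dihik   [unconditioned shift]
  dihik (rule 3 does not apply)
  giving Padenic dihik.
Radil: *digig > dihig > dihik  (by intervocalic lenition, final devoicing)
Veviki: start from *digig.
  rule 1: no change — digig
  rule 2: no change — digig
  rule 3 (final devoicing): digig → digik
  rule 4 (vowel merger): digik → degek
  ⇒ Veviki degek
Only *digig yields all of Padenic dihik, Radil dihik, Veviki degek.

*digig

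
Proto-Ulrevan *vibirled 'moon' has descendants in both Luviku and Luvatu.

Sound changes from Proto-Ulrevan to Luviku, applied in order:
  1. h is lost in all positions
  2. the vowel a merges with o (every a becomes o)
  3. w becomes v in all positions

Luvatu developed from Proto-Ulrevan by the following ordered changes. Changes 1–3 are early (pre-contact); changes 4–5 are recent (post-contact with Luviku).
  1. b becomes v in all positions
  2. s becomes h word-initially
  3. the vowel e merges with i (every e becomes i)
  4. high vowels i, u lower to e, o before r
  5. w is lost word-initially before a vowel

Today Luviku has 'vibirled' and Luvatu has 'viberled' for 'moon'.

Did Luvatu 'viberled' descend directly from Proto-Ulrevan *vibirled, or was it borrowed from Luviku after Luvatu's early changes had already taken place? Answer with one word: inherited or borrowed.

If inherited, *vibirled would pass through all of Luvatu's changes:
Luvatu: *vibirled > vivirled > vivirlid > viverlid  (by unconditioned shift, vowel merger, pre-rhotic lowering)
If borrowed from Luviku 'vibirled' after the early changes, it would undergo only the recent ones:
  rule 4 (pre-rhotic lowering): vibirled → viberled
  rule 5 (glide loss): no change (viberled)
  ⇒ as a loan: viberled
Luvatu 'viberled' matches the loan outcome 'viberled', not the inherited 'viverlid' — it skipped the early Luvatu changes, so it was borrowed from Luviku.

borrowed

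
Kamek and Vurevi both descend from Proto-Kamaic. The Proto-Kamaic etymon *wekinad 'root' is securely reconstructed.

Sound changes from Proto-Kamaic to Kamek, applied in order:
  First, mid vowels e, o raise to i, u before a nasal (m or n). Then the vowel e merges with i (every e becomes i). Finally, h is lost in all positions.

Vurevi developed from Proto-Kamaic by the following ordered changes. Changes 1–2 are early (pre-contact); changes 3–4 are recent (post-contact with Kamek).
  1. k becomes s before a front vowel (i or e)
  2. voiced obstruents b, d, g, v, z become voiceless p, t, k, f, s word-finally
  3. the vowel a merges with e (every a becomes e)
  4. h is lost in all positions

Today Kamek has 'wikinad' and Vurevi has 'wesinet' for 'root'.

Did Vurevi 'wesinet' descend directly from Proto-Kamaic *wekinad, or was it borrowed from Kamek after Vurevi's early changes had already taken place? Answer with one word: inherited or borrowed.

If inherited, *wekinad would pass through all of Vurevi's changes:
Vurevi: *wekinad
  wekinad → wesinad   [palatalisation]
  wesinad → wesinat   [final devoicing]
  wesinat → wesinet   [vowel merger]
  wesinet (rule 4 does not apply)
  giving Vurevi wesinet.
If borrowed from Kamek 'wikinad' after the early changes, it would undergo only the recent ones:
  rule 3 (vowel merger): wikinad → wikined
  rule 4 (h-loss): no change (wikined)
  ⇒ as a loan: wikined
Vurevi 'wesinet' matches the inherited outcome exactly, so it is an inherited cognate, not a loan.

inherited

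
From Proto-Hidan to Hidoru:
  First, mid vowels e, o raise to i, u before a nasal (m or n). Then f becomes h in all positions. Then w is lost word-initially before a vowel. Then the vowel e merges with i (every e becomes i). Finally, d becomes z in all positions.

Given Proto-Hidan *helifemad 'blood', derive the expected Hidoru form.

hilihimaz

Hidoru: start from *helifemad.
  rule 1 (pre-nasal raising): helifemad → helifimad
  rule 2 (unconditioned shift): helifimad → helihimad
  rule 3: no change — helihimad
  rule 4 (vowel merger): helihimad → hilihimad
  rule 5 (unconditioned shift): hilihimad → hilihimaz
  ⇒ Hidoru hilihimaz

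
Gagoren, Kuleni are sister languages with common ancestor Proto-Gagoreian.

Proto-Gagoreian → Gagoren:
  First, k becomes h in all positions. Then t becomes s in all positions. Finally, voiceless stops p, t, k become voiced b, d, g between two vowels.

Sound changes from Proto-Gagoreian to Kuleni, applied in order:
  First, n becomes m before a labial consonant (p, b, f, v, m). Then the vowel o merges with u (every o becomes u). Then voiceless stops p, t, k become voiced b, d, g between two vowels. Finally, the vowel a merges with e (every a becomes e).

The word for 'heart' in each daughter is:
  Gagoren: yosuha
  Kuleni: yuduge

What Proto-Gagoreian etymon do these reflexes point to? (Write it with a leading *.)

Position 2: Gagoren has o, Kuleni has u. Gagoren preserves o here (none of its changes turn any other segment into o), so the proto-segment is *o.
Position 6: Gagoren has a, Kuleni has e. Gagoren preserves a here (none of its changes turn any other segment into a), so the proto-segment is *a.
Position 3: Gagoren has s, Kuleni has d. Taking the neighbouring segments as reconstructed: Gagoren s could go back to *t or *s; Kuleni d could go back to *t or *d — the one source consistent with every daughter is *t.
Continuing position by position gives *yotuka; check it forward:
Gagoren: *yotuka > yotuha > yosuha  (by unconditioned shift, unconditioned shift)
Kuleni: *yotuka > yutuka > yuduga > yuduge  (by vowel merger, intervocalic voicing, vowel merger)
No other proto-form is consistent with every reflex, so the reconstruction is *yotuka.

*yotuka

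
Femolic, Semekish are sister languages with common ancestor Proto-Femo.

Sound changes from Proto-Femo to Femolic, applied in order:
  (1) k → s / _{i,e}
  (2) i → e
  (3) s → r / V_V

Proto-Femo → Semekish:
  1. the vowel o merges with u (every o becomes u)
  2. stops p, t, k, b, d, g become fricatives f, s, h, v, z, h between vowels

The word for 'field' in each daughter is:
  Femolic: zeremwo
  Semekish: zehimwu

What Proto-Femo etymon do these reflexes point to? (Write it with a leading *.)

Position 7: Femolic has o, Semekish has u. Femolic preserves o here (none of its changes turn any other segment into o), so the proto-segment is *o.
Position 3: Femolic has r, Semekish has h. Taking the neighbouring segments as reconstructed: Femolic r could go back to *k or *s or *r; Semekish h could go back to *k or *g or *h — the one source consistent with every daughter is *k.
Position 4: Femolic has e, Semekish has i. Semekish preserves i here (none of its changes turn any other segment into i), so the proto-segment is *i.
Continuing position by position gives *zekimwo; check it forward:
Femolic: *zekimwo
  zekimwo → zesimwo   [palatalisation]
  zesimwo → zesemwo   [vowel merger]
  zesemwo → zeremwo   [rhotacism]
  giving Femolic zeremwo.
Semekish: start from *zekimwo.
  rule 1 (vowel merger): zekimwo → zekimwu
  rule 2 (intervocalic lenition): zekimwu → zehimwu
  ⇒ Semekish zehimwu
No other proto-form is consistent with every reflex, so the reconstruction is *zekimwo.

*zekimwo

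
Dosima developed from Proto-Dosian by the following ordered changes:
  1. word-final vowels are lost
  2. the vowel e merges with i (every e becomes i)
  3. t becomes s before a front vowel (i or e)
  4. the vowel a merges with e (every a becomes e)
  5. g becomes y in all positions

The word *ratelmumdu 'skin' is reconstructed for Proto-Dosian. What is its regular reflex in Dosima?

Dosima: *ratelmumdu
  ratelmumdu → ratelmumd   [apocope]
  ratelmumd → ratilmumd   [vowel merger]
  ratilmumd → rasilmumd   [palatalisation]
  rasilmumd → resilmumd   [vowel merger]
  resilmumd (rule 5 does not apply)
  giving Dosima resilmumd.

resilmumd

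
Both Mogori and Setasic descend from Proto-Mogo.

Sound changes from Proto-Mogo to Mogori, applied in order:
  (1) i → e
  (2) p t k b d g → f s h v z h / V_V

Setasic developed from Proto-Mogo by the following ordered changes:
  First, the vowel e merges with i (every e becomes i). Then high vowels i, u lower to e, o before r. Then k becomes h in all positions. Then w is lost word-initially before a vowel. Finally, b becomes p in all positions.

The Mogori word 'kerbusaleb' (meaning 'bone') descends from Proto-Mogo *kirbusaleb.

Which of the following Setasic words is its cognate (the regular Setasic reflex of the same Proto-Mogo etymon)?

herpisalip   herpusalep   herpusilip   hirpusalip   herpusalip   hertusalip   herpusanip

herpusalip

Setasic: *kirbusaleb > kirbusalib > kerbusalib > herbusalib > herpusalip  (by vowel merger, pre-rhotic lowering, unconditioned shift, unconditioned shift)
Only 'herpusalip' matches the regular Setasic development of *kirbusaleb.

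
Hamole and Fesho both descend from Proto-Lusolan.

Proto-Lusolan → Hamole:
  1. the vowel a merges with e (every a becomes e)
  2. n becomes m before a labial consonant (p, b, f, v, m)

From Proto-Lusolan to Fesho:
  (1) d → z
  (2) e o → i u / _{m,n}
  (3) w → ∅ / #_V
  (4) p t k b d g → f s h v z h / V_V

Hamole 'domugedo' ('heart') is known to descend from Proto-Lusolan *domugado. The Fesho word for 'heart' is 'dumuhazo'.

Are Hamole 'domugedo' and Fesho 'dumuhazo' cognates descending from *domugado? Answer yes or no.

Derive the expected Fesho reflex of *domugado:
Fesho: start from *domugado.
  rule 1 (unconditioned shift): domugado → zomugazo
  rule 2 (pre-nasal raising): zomugazo → zumugazo
  rule 3: no change — zumugazo
  rule 4 (intervocalic lenition): zumugazo → zumuhazo
  ⇒ Fesho zumuhazo
The regular Fesho reflex would be 'zumuhazo', but the attested form is 'dumuhazo'. The correspondence is irregular, so they are not cognates (the Fesho form has a different source).

no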